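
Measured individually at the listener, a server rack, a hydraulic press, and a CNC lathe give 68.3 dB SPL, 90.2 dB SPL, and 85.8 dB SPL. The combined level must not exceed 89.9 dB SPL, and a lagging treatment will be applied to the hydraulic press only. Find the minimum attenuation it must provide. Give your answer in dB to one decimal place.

The untreated sources together contribute 10^(68.3/10) + 10^(85.8/10) = 3.870e+08, i.e. 85.88 dB SPL.
The limit corresponds to 10^(89.9/10) = 9.772e+08; subtracting the fixed part leaves 5.903e+08 for the hydraulic press, i.e. 87.71 dB SPL.
So the hydraulic press must be reduced from 90.2 to 87.71 dB SPL: IL = 2.49 dB.

2.5 dB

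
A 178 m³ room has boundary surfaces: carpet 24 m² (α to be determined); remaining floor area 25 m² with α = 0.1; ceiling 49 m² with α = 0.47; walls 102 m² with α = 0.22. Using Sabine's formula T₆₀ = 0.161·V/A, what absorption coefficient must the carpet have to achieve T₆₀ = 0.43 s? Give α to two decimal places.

0.78

A = 0.161·V/T₆₀ = 0.161·178/0.43 = 66.65 m² sabins.
Absorption from the other surfaces = 25·0.1 + 49·0.47 + 102·0.22 = 47.97 m², so the carpet must supply 18.68 m² over 24 m².
α = 18.68/24 = 0.778.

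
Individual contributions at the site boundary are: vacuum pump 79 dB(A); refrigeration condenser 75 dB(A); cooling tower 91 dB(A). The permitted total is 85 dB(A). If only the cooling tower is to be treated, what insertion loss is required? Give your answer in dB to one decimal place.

7.9 dB

Everything except the cooling tower sums to 10^(79/10) + 10^(75/10) = 1.111e+08 in linear terms, 80.46 dB(A).
To meet 85 dB(A) overall, the treated cooling tower may contribute at most 10^(85/10) − 1.111e+08 = 2.052e+08, i.e. 83.12 dB(A).
So the cooling tower must be reduced from 91 to 83.12 dB(A): IL = 7.88 dB.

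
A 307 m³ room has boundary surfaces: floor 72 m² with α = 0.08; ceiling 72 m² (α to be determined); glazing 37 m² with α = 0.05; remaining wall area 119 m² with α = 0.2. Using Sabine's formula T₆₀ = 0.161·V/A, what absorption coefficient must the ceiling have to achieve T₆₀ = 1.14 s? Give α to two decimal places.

A = 0.161·V/T₆₀ = 0.161·307/1.14 = 43.36 m² sabins.
Absorption from the other surfaces = 72·0.08 + 37·0.05 + 119·0.2 = 31.41 m², so the ceiling must supply 11.95 m² over 72 m².
α = 11.95/72 = 0.166.

0.17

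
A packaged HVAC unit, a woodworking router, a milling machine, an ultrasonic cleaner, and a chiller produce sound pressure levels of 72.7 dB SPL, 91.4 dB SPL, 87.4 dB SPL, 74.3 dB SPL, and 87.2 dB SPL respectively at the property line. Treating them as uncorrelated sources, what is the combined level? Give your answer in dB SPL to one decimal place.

94.0 dB SPL

For uncorrelated sources the intensities add, so convert each level to linear form, sum, and take 10·log₁₀ of the total.
Σ 10^(L/10) = 10^(72.7/10) + 10^(91.4/10) + 10^(87.4/10) + 10^(74.3/10) + 10^(87.2/10) = 2.500e+09.
L_total = 10·log₁₀(2.500e+09) = 93.98 dB SPL.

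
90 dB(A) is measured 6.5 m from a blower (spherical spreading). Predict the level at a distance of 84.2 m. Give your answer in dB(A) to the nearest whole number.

Spherical spreading from a point source gives a 20·log₁₀(r₂/r₁) drop.
L₂ = 90 − 20·log₁₀(84.2/6.5) = 90 − 22.248 = 67.75 dB(A).

68 dB(A)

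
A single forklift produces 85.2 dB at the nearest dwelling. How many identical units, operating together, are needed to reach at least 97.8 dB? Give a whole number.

19

N identical sources give L₁ + 10·log₁₀ N, so require 10·log₁₀ N ≥ 97.8 − 85.2 = 12.6 dB.
N ≥ 10^(12.6/10) = 18.197, so N = 19.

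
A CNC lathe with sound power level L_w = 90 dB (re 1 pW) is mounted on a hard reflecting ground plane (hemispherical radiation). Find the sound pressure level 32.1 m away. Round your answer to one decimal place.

The power spreads over a hemisphere of area 2π·r², so L_p = L_w − 10·log₁₀(2π·r²).
2π·r² = 6474 m², 10·log₁₀ of that is 38.112 dB.
L_p = 90 − 38.112 = 51.89 dB.

51.9 dB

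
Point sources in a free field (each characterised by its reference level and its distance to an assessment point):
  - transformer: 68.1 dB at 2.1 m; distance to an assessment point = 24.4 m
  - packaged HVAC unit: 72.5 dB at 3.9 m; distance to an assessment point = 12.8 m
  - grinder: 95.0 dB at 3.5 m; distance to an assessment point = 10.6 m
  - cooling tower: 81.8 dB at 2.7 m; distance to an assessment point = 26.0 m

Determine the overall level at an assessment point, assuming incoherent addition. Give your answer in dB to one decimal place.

Apply inverse-square spreading to bring every level to the receiver, then sum 10^(L/10).
transformer: 68.1 − 20·log₁₀(24.4/2.1) = 68.1 − 21.30 = 46.80 dB.
packaged HVAC unit: 72.5 − 20·log₁₀(12.8/3.9) = 72.5 − 10.32 = 62.18 dB.
grinder: 95.0 − 20·log₁₀(10.6/3.5) = 95.0 − 9.62 = 85.38 dB.
cooling tower: 81.8 − 20·log₁₀(26.0/2.7) = 81.8 − 19.67 = 62.13 dB.
Σ 10^(L/10) = 3.481e+08 → L_total = 10·log₁₀(3.481e+08) = 85.42 dB.

85.4 dB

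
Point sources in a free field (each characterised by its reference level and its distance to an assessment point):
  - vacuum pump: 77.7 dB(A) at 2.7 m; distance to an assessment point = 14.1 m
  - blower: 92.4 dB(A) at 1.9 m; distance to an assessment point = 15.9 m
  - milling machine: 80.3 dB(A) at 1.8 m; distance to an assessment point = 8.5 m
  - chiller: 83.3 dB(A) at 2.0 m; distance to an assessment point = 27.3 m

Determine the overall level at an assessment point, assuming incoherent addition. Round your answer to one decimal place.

Apply inverse-square spreading to bring every level to the receiver, then sum 10^(L/10).
vacuum pump: 77.7 − 20·log₁₀(14.1/2.7) = 77.7 − 14.36 = 63.34 dB(A).
blower: 92.4 − 20·log₁₀(15.9/1.9) = 92.4 − 18.45 = 73.95 dB(A).
milling machine: 80.3 − 20·log₁₀(8.5/1.8) = 80.3 − 13.48 = 66.82 dB(A).
chiller: 83.3 − 20·log₁₀(27.3/2.0) = 83.3 − 22.70 = 60.60 dB(A).
Σ 10^(L/10) = 3.293e+07 → L_total = 10·log₁₀(3.293e+07) = 75.18 dB(A).

75.2 dB(A)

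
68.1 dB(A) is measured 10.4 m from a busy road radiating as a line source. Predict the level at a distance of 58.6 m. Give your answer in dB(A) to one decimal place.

Cylindrical spreading from a line source gives a 10·log₁₀(r₂/r₁) drop.
L₂ = 68.1 − 10·log₁₀(58.6/10.4) = 68.1 − 7.509 = 60.59 dB(A).

60.6 dB(A)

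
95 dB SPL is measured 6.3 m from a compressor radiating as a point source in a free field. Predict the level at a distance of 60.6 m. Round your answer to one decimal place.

75.3 dB SPL

For a point source, L₂ = L₁ − 20·log₁₀(r₂/r₁).
L₂ = 95 − 20·log₁₀(60.6/6.3) = 95 − 19.663 = 75.34 dB SPL.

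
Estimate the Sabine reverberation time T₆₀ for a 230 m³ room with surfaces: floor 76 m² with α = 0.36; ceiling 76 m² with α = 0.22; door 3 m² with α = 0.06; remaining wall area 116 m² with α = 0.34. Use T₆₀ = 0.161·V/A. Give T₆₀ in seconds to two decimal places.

0.44 s

Summing Sᵢαᵢ: 76·0.36 + 76·0.22 + 3·0.06 + 116·0.34 = 83.70 m².
T₆₀ = 0.161 × 230 / 83.70 = 0.442 s.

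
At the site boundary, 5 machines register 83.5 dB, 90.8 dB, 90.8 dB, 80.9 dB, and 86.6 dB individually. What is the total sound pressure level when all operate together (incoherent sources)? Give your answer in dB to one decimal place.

Incoherent sources combine by intensity addition: L_total = 10·log₁₀(Σ 10^(L_i/10)).
Σ 10^(L/10) = 10^(83.5/10) + 10^(90.8/10) + 10^(90.8/10) + 10^(80.9/10) + 10^(86.6/10) = 3.209e+09.
L_total = 10·log₁₀(3.209e+09) = 95.06 dB.

95.1 dB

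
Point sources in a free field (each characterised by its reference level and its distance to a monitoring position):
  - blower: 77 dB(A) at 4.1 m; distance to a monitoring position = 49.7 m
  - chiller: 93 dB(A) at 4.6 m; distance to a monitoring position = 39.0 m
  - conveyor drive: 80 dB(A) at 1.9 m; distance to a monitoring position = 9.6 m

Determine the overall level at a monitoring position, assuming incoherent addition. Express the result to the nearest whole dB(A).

75 dB(A)

First find each source's level at the receiver (point-source: −20·log₁₀(r/r_ref)), then combine on an intensity basis.
blower: 77 − 20·log₁₀(49.7/4.1) = 77 − 21.67 = 55.33 dB(A).
chiller: 93 − 20·log₁₀(39.0/4.6) = 93 − 18.57 = 74.43 dB(A).
conveyor drive: 80 − 20·log₁₀(9.6/1.9) = 80 − 14.07 = 65.93 dB(A).
Σ 10^(L/10) = 3.202e+07 → L_total = 10·log₁₀(3.202e+07) = 75.05 dB(A).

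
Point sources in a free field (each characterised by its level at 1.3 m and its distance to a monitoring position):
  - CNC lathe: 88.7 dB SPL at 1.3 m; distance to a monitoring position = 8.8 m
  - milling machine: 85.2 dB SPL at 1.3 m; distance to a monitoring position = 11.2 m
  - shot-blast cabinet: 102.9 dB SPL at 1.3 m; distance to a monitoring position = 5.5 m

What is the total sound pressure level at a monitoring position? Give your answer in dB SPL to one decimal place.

Propagate each source to the receiver with L = L_ref − 20·log₁₀(r/r_ref), then add intensities.
CNC lathe: 88.7 − 20·log₁₀(8.8/1.3) = 88.7 − 16.61 = 72.09 dB SPL.
milling machine: 85.2 − 20·log₁₀(11.2/1.3) = 85.2 − 18.71 = 66.49 dB SPL.
shot-blast cabinet: 102.9 − 20·log₁₀(5.5/1.3) = 102.9 − 12.53 = 90.37 dB SPL.
Σ 10^(L/10) = 1.110e+09 → L_total = 10·log₁₀(1.110e+09) = 90.45 dB SPL.

90.5 dB SPL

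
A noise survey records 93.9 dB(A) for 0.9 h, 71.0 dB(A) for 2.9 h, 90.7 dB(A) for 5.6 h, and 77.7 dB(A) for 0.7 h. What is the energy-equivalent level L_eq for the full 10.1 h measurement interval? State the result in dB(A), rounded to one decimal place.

Weight each interval's intensity by its duration and average over T = 10.1 h:
Σ tᵢ·10^(Lᵢ/10) = 0.9·10^(93.9/10) + 2.9·10^(71.0/10) + 5.6·10^(90.7/10) + 0.7·10^(77.7/10) = 8.866e+09.
L_eq = 10·log₁₀(8.866e+09/10.1) = 89.43 dB(A).

89.4 dB(A)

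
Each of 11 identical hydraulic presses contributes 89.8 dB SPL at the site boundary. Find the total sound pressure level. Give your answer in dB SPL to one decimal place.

100.2 dB SPL

With 11 equal, uncorrelated contributions the intensity is 11× that of one unit, giving a rise of 10·log₁₀ 11.
L_total = 89.8 + 10·log₁₀(11) = 89.8 + 10.414 = 100.21 dB SPL.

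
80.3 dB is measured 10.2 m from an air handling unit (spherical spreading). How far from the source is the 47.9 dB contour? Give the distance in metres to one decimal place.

425.2 m

Point-source spreading drops the level by 20·log₁₀(r₂/r₁); inverting, r₂/r₁ = 10^(ΔL/20).
r₂ = 10.2·10^((80.3−47.9)/20) = 10.2·10^(32.4/20) = 425.21 m.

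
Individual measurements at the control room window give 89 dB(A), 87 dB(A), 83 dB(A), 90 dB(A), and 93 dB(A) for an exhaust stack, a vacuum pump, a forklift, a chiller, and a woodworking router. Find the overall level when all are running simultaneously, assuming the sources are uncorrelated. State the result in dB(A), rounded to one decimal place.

Incoherent sources combine by intensity addition: L_total = 10·log₁₀(Σ 10^(L_i/10)).
Σ 10^(L/10) = 10^(89/10) + 10^(87/10) + 10^(83/10) + 10^(90/10) + 10^(93/10) = 4.490e+09.
L_total = 10·log₁₀(4.490e+09) = 96.52 dB(A).

96.5 dB(A)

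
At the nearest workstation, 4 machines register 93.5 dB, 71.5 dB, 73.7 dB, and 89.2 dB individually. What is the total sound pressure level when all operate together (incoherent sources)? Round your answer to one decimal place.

For uncorrelated sources the intensities add, so convert each level to linear form, sum, and take 10·log₁₀ of the total.
Σ 10^(L/10) = 10^(93.5/10) + 10^(71.5/10) + 10^(73.7/10) + 10^(89.2/10) = 3.108e+09.
L_total = 10·log₁₀(3.108e+09) = 94.92 dB.

94.9 dB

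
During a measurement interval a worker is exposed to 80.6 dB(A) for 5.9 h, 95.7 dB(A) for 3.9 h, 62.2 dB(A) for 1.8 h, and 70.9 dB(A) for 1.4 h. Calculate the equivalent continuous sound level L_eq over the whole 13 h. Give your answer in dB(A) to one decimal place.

The energy average is taken in the linear domain: L_eq = 10·log₁₀[(Σ tᵢ·10^(Lᵢ/10))/T], T = 13 h.
Σ tᵢ·10^(Lᵢ/10) = 5.9·10^(80.6/10) + 3.9·10^(95.7/10) + 1.8·10^(62.2/10) + 1.4·10^(70.9/10) = 1.519e+10.
L_eq = 10·log₁₀(1.519e+10/13) = 90.68 dB(A).

90.7 dB(A)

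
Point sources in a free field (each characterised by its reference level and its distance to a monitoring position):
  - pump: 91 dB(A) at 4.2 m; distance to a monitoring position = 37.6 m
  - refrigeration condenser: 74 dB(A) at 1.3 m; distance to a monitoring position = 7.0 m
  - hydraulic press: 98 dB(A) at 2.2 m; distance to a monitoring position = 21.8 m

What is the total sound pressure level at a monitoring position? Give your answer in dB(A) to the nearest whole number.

79 dB(A)

Apply inverse-square spreading to bring every level to the receiver, then sum 10^(L/10).
pump: 91 − 20·log₁₀(37.6/4.2) = 91 − 19.04 = 71.96 dB(A).
refrigeration condenser: 74 − 20·log₁₀(7.0/1.3) = 74 − 14.62 = 59.38 dB(A).
hydraulic press: 98 − 20·log₁₀(21.8/2.2) = 98 − 19.92 = 78.08 dB(A).
Σ 10^(L/10) = 8.083e+07 → L_total = 10·log₁₀(8.083e+07) = 79.08 dB(A).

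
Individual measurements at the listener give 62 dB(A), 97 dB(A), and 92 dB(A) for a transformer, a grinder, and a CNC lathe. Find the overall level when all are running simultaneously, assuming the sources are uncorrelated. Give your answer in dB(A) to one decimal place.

Incoherent sources combine by intensity addition: L_total = 10·log₁₀(Σ 10^(L_i/10)).
Σ 10^(L/10) = 10^(62/10) + 10^(97/10) + 10^(92/10) = 6.598e+09.
L_total = 10·log₁₀(6.598e+09) = 98.19 dB(A).

98.2 dB(A)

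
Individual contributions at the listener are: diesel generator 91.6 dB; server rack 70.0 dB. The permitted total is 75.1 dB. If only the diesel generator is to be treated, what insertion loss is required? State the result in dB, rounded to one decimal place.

18.1 dB

Everything except the diesel generator sums to 10^(70.0/10) = 1.000e+07 in linear terms, 70.00 dB.
The limit corresponds to 10^(75.1/10) = 3.236e+07; subtracting the fixed part leaves 2.236e+07 for the diesel generator, i.e. 73.49 dB.
So the diesel generator must be reduced from 91.6 to 73.49 dB: IL = 18.11 dB.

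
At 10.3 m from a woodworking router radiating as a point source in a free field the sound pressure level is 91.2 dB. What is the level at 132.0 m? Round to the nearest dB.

Point-source attenuation: ΔL = 20·log₁₀(r₂/r₁) = 20·log₁₀(132.0/10.3) = 22.155 dB.
L₂ = 91.2 − 20·log₁₀(132.0/10.3) = 91.2 − 22.155 = 69.05 dB.

69 dB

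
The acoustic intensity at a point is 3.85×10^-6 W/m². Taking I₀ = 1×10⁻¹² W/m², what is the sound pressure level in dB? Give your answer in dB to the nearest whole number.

66 dB

I/I₀ = 3.85×10^-6/10⁻¹² = 3.85×10^6, and L = 10·log₁₀(I/I₀).
L = 10·(0.5855 + 6) = 65.85 dB.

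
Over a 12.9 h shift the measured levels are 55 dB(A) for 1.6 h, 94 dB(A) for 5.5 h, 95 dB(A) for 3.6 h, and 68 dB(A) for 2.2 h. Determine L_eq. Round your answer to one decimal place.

Weight each interval's intensity by its duration and average over T = 12.9 h:
Σ tᵢ·10^(Lᵢ/10) = 1.6·10^(55/10) + 5.5·10^(94/10) + 3.6·10^(95/10) + 2.2·10^(68/10) = 2.521e+10.
L_eq = 10·log₁₀(2.521e+10/12.9) = 92.91 dB(A).

92.9 dB(A)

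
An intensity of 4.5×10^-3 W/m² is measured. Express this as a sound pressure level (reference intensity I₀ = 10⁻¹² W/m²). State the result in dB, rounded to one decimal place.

Dividing by I₀ shifts the exponent by 12: I/I₀ = 4.5×10^9.
L = 10·(0.6532 + 9) = 96.53 dB.

96.5 dB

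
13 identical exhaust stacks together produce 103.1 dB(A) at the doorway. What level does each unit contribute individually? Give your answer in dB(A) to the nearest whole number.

92 dB(A)

For N identical incoherent sources L_total = L₁ + 10·log₁₀ N, so L₁ = 103.1 − 10·log₁₀(13) = 103.1 − 11.139.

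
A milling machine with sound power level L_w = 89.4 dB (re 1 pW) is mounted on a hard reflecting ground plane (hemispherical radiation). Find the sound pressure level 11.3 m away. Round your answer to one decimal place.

60.4 dB

Free-field hemispherical radiation: L_p = L_w − 10·log₁₀(2π·r²), r = 11.3 m.
2π·r² = 802.3 m², 10·log₁₀ of that is 29.043 dB.
L_p = 89.4 − 29.043 = 60.36 dB.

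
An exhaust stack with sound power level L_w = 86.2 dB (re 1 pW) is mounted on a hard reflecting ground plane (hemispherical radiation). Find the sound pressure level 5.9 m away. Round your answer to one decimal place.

62.8 dB

L_p = L_w − 10·log₁₀(2π·r²) with r = 5.9 m.
2π·r² = 218.7 m², 10·log₁₀ of that is 23.399 dB.
L_p = 86.2 − 23.399 = 62.80 dB.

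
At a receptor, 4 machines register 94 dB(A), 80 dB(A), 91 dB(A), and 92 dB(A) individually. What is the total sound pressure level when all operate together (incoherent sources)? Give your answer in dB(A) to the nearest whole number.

97 dB(A)

Incoherent sources combine by intensity addition: L_total = 10·log₁₀(Σ 10^(L_i/10)).
Σ 10^(L/10) = 10^(94/10) + 10^(80/10) + 10^(91/10) + 10^(92/10) = 5.456e+09.
L_total = 10·log₁₀(5.456e+09) = 97.37 dB(A).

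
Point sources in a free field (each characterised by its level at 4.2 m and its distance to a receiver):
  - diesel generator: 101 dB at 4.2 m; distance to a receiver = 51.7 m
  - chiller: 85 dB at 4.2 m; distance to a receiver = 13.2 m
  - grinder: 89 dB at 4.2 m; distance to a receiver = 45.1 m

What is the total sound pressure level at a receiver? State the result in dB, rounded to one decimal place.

80.9 dB

Propagate each source to the receiver with L = L_ref − 20·log₁₀(r/r_ref), then add intensities.
diesel generator: 101 − 20·log₁₀(51.7/4.2) = 101 − 21.80 = 79.20 dB.
chiller: 85 − 20·log₁₀(13.2/4.2) = 85 − 9.95 = 75.05 dB.
grinder: 89 − 20·log₁₀(45.1/4.2) = 89 − 20.62 = 68.38 dB.
Σ 10^(L/10) = 1.220e+08 → L_total = 10·log₁₀(1.220e+08) = 80.86 dB.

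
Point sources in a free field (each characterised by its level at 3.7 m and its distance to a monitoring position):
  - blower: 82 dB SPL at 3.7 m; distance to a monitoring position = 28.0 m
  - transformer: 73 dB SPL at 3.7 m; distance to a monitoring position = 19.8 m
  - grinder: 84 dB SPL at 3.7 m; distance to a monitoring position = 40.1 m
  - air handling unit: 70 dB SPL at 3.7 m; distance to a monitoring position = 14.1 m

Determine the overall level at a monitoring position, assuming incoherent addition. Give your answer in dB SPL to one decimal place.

68.0 dB SPL

Apply inverse-square spreading to bring every level to the receiver, then sum 10^(L/10).
blower: 82 − 20·log₁₀(28.0/3.7) = 82 − 17.58 = 64.42 dB SPL.
transformer: 73 − 20·log₁₀(19.8/3.7) = 73 − 14.57 = 58.43 dB SPL.
grinder: 84 − 20·log₁₀(40.1/3.7) = 84 − 20.70 = 63.30 dB SPL.
air handling unit: 70 − 20·log₁₀(14.1/3.7) = 70 − 11.62 = 58.38 dB SPL.
Σ 10^(L/10) = 6.291e+06 → L_total = 10·log₁₀(6.291e+06) = 67.99 dB SPL.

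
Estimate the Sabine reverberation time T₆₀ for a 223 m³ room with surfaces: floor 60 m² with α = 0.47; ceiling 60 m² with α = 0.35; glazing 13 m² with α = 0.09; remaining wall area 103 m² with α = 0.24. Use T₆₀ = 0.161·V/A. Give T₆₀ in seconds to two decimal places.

0.48 s

Total absorption A = 60·0.47 + 60·0.35 + 13·0.09 + 103·0.24 = 75.09 m² sabins.
T₆₀ = 0.161·V/A = 0.161·223/75.09 = 0.478 s.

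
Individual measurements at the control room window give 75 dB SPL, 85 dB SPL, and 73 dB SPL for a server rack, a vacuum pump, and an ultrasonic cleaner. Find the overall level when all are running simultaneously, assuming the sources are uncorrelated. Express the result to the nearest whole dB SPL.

Incoherent sources combine by intensity addition: L_total = 10·log₁₀(Σ 10^(L_i/10)).
Σ 10^(L/10) = 10^(75/10) + 10^(85/10) + 10^(73/10) = 3.678e+08.
L_total = 10·log₁₀(3.678e+08) = 85.66 dB SPL.

86 dB SPL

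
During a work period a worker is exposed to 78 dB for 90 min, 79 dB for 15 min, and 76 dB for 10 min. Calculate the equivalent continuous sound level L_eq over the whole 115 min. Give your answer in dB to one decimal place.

Weight each interval's intensity by its duration and average over T = 115 min:
Σ tᵢ·10^(Lᵢ/10) = 90·10^(78/10) + 15·10^(79/10) + 10·10^(76/10) = 7.268e+09.
L_eq = 10·log₁₀(7.268e+09/115) = 78.01 dB.

78.0 dB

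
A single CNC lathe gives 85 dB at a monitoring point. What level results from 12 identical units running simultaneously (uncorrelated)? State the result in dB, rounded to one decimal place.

N identical incoherent sources raise the level by 10·log₁₀ N.
L_total = 85 + 10·log₁₀(12) = 85 + 10.792 = 95.79 dB.

95.8 dB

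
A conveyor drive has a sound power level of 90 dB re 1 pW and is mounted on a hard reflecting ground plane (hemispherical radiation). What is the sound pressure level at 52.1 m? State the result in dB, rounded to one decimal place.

L_p = L_w − 10·log₁₀(2π·r²) with r = 52.1 m.
2π·r² = 1.706e+04 m², 10·log₁₀ of that is 42.319 dB.
L_p = 90 − 42.319 = 47.68 dB.

47.7 dB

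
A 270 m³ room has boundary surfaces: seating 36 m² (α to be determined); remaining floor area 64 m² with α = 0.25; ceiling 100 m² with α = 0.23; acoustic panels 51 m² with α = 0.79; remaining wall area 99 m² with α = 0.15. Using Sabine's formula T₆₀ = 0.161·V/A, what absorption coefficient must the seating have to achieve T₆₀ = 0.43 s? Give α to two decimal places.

0.19

A = 0.161·V/T₆₀ = 0.161·270/0.43 = 101.09 m² sabins.
Absorption from the other surfaces = 64·0.25 + 100·0.23 + 51·0.79 + 99·0.15 = 94.14 m², so the seating must supply 6.95 m² over 36 m².
α = 6.95/36 = 0.193.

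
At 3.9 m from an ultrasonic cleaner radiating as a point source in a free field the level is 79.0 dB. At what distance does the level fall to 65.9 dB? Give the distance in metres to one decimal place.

The 13.1 dB drop corresponds to a distance ratio of 10^(13.1/20) for a point source.
r₂ = 3.9·10^((79.0−65.9)/20) = 3.9·10^(13.1/20) = 17.62 m.

17.6 m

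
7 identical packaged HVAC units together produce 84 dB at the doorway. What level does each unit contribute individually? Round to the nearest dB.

76 dB

7 equal contributions raise the level by 10·log₁₀ 7 = 8.451 dB, so each unit alone gives 84 − 8.451.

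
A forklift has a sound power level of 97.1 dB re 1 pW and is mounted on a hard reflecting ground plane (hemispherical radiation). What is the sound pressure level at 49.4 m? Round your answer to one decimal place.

L_p = L_w − 10·log₁₀(2π·r²) with r = 49.4 m.
2π·r² = 1.533e+04 m², 10·log₁₀ of that is 41.856 dB.
L_p = 97.1 − 41.856 = 55.24 dB.

55.2 dB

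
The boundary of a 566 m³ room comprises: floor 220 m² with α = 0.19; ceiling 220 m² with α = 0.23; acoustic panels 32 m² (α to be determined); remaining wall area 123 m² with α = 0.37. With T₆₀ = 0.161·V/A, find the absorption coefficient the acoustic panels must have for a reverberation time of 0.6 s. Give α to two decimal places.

A = 0.161·V/T₆₀ = 0.161·566/0.6 = 151.88 m² sabins.
Absorption from the other surfaces = 220·0.19 + 220·0.23 + 123·0.37 = 137.91 m², so the acoustic panels must supply 13.97 m² over 32 m².
α = 13.97/32 = 0.436.

0.44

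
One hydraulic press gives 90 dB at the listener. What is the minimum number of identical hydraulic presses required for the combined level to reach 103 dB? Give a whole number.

20

The shortfall is 103 − 90 = 13.0 dB, and N units add 10·log₁₀ N, so need 10·log₁₀ N ≥ 13.0.
N ≥ 10^(13.0/10) = 19.953, so N = 20.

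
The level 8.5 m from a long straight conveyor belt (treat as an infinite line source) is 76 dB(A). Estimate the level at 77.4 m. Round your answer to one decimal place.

Cylindrical spreading from a line source gives a 10·log₁₀(r₂/r₁) drop.
L₂ = 76 − 10·log₁₀(77.4/8.5) = 76 − 9.593 = 66.41 dB(A).

66.4 dB(A)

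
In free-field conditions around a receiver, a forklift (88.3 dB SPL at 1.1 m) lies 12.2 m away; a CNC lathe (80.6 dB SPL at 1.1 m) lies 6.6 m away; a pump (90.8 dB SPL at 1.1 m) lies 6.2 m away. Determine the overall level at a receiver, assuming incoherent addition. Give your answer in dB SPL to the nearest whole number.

Apply inverse-square spreading to bring every level to the receiver, then sum 10^(L/10).
forklift: 88.3 − 20·log₁₀(12.2/1.1) = 88.3 − 20.90 = 67.40 dB SPL.
CNC lathe: 80.6 − 20·log₁₀(6.6/1.1) = 80.6 − 15.56 = 65.04 dB SPL.
pump: 90.8 − 20·log₁₀(6.2/1.1) = 90.8 − 15.02 = 75.78 dB SPL.
Σ 10^(L/10) = 4.653e+07 → L_total = 10·log₁₀(4.653e+07) = 76.68 dB SPL.

77 dB SPL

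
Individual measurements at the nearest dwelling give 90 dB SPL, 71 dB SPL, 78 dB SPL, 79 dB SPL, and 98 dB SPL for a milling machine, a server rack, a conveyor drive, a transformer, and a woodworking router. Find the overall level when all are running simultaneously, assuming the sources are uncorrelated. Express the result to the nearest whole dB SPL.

For uncorrelated sources the intensities add, so convert each level to linear form, sum, and take 10·log₁₀ of the total.
Σ 10^(L/10) = 10^(90/10) + 10^(71/10) + 10^(78/10) + 10^(79/10) + 10^(98/10) = 7.465e+09.
L_total = 10·log₁₀(7.465e+09) = 98.73 dB SPL.

99 dB SPL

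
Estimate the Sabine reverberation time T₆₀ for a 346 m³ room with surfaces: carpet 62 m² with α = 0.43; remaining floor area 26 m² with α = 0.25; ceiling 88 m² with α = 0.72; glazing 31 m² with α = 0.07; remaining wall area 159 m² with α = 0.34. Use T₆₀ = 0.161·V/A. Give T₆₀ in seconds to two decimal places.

0.36 s

Total absorption A = 62·0.43 + 26·0.25 + 88·0.72 + 31·0.07 + 159·0.34 = 152.75 m² sabins.
T₆₀ = 0.161·V/A = 0.161·346/152.75 = 0.365 s.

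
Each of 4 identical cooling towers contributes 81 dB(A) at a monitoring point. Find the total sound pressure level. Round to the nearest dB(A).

87 dB(A)

N identical incoherent sources raise the level by 10·log₁₀ N.
L_total = 81 + 10·log₁₀(4) = 81 + 6.021 = 87.02 dB(A).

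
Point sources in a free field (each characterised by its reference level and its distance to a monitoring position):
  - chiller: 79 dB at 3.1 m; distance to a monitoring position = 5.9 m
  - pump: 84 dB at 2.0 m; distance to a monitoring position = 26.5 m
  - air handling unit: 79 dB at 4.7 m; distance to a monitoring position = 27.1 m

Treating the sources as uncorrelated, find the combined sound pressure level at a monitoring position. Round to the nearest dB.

Propagate each source to the receiver with L = L_ref − 20·log₁₀(r/r_ref), then add intensities.
chiller: 79 − 20·log₁₀(5.9/3.1) = 79 − 5.59 = 73.41 dB.
pump: 84 − 20·log₁₀(26.5/2.0) = 84 − 22.44 = 61.56 dB.
air handling unit: 79 − 20·log₁₀(27.1/4.7) = 79 − 15.22 = 63.78 dB.
Σ 10^(L/10) = 2.575e+07 → L_total = 10·log₁₀(2.575e+07) = 74.11 dB.

74 dB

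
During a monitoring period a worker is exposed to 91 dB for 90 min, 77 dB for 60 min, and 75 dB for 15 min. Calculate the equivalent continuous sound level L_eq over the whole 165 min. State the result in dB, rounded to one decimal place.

88.5 dB

Weight each interval's intensity by its duration and average over T = 165 min:
Σ tᵢ·10^(Lᵢ/10) = 90·10^(91/10) + 60·10^(77/10) + 15·10^(75/10) = 1.168e+11.
L_eq = 10·log₁₀(1.168e+11/165) = 88.50 dB.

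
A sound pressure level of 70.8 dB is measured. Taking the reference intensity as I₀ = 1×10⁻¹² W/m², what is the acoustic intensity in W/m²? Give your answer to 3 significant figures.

I = I₀·10^(L/10) = 10⁻¹² × 10^(70.8/10) = 10^(-4.920).

1.20e-05 W/m²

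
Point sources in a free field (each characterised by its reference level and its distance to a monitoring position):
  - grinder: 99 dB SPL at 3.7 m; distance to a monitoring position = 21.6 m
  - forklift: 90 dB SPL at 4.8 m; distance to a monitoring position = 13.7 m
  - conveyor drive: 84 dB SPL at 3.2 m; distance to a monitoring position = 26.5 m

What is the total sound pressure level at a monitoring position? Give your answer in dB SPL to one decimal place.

85.6 dB SPL

Propagate each source to the receiver with L = L_ref − 20·log₁₀(r/r_ref), then add intensities.
grinder: 99 − 20·log₁₀(21.6/3.7) = 99 − 15.33 = 83.67 dB SPL.
forklift: 90 − 20·log₁₀(13.7/4.8) = 90 − 9.11 = 80.89 dB SPL.
conveyor drive: 84 − 20·log₁₀(26.5/3.2) = 84 − 18.36 = 65.64 dB SPL.
Σ 10^(L/10) = 3.595e+08 → L_total = 10·log₁₀(3.595e+08) = 85.56 dB SPL.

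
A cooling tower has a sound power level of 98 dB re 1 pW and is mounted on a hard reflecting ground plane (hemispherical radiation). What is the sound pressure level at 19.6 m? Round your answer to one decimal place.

64.2 dB

L_p = L_w − 10·log₁₀(2π·r²) with r = 19.6 m.
2π·r² = 2414 m², 10·log₁₀ of that is 33.827 dB.
L_p = 98 − 33.827 = 64.17 dB.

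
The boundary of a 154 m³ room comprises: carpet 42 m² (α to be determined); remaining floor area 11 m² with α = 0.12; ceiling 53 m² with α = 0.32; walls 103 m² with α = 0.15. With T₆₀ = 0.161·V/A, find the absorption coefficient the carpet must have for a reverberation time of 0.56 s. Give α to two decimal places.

0.25

Required total absorption A = 0.161·154/0.56 = 44.27 m².
Absorption from the other surfaces = 11·0.12 + 53·0.32 + 103·0.15 = 33.73 m², so the carpet must supply 10.55 m² over 42 m².
α = 10.55/42 = 0.251.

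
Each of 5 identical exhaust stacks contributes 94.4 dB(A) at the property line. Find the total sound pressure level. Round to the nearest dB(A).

101 dB(A)

With 5 equal, uncorrelated contributions the intensity is 5× that of one unit, giving a rise of 10·log₁₀ 5.
L_total = 94.4 + 10·log₁₀(5) = 94.4 + 6.990 = 101.39 dB(A).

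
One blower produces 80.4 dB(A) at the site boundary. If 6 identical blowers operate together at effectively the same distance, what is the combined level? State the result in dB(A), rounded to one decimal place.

N identical incoherent sources raise the level by 10·log₁₀ N.
L_total = 80.4 + 10·log₁₀(6) = 80.4 + 7.782 = 88.18 dB(A).

88.2 dB(A)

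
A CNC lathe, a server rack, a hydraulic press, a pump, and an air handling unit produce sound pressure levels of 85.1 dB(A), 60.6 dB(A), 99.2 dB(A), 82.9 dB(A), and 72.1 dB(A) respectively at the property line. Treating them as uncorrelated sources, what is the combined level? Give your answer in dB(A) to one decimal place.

Incoherent sources combine by intensity addition: L_total = 10·log₁₀(Σ 10^(L_i/10)).
Σ 10^(L/10) = 10^(85.1/10) + 10^(60.6/10) + 10^(99.2/10) + 10^(82.9/10) + 10^(72.1/10) = 8.854e+09.
L_total = 10·log₁₀(8.854e+09) = 99.47 dB(A).

99.5 dB(A)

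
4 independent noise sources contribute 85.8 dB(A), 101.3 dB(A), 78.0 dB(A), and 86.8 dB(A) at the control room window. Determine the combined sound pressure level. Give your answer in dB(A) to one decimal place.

For uncorrelated sources the intensities add, so convert each level to linear form, sum, and take 10·log₁₀ of the total.
Σ 10^(L/10) = 10^(85.8/10) + 10^(101.3/10) + 10^(78.0/10) + 10^(86.8/10) = 1.441e+10.
L_total = 10·log₁₀(1.441e+10) = 101.59 dB(A).

101.6 dB(A)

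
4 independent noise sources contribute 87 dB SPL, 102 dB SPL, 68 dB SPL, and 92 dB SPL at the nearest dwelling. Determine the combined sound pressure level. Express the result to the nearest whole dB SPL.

For uncorrelated sources the intensities add, so convert each level to linear form, sum, and take 10·log₁₀ of the total.
Σ 10^(L/10) = 10^(87/10) + 10^(102/10) + 10^(68/10) + 10^(92/10) = 1.794e+10.
L_total = 10·log₁₀(1.794e+10) = 102.54 dB SPL.

103 dB SPL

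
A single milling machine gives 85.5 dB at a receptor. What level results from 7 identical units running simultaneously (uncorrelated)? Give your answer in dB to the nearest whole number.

L_total = L₁ + 10·log₁₀ N for N identical incoherent sources.
L_total = 85.5 + 10·log₁₀(7) = 85.5 + 8.451 = 93.95 dB.

94 dB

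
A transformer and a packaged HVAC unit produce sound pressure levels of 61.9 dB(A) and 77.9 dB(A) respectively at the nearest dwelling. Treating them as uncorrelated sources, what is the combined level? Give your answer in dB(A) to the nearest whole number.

For uncorrelated sources the intensities add, so convert each level to linear form, sum, and take 10·log₁₀ of the total.
Σ 10^(L/10) = 10^(61.9/10) + 10^(77.9/10) = 6.321e+07.
L_total = 10·log₁₀(6.321e+07) = 78.01 dB(A).

78 dB(A)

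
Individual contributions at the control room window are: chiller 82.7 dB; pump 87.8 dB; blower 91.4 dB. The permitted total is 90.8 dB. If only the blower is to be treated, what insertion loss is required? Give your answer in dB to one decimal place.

Everything except the blower sums to 10^(82.7/10) + 10^(87.8/10) = 7.888e+08 in linear terms, 88.97 dB.
The limit corresponds to 10^(90.8/10) = 1.202e+09; subtracting the fixed part leaves 4.135e+08 for the blower, i.e. 86.16 dB.
Required insertion loss = 91.4 − 86.16 = 5.24 dB.

5.2 dB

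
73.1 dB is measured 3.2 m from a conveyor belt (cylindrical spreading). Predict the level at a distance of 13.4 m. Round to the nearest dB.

67 dB

For a line source, L₂ = L₁ − 10·log₁₀(r₂/r₁).
L₂ = 73.1 − 10·log₁₀(13.4/3.2) = 73.1 − 6.220 = 66.88 dB.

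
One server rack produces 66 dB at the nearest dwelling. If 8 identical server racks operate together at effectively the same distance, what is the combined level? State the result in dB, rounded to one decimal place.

With 8 equal, uncorrelated contributions the intensity is 8× that of one unit, giving a rise of 10·log₁₀ 8.
L_total = 66 + 10·log₁₀(8) = 66 + 9.031 = 75.03 dB.

75.0 dB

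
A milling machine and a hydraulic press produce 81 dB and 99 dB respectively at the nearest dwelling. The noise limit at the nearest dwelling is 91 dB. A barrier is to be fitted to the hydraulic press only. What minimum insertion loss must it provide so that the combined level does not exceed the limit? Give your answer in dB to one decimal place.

8.5 dB

Everything except the hydraulic press sums to 10^(81/10) = 1.259e+08 in linear terms, 81.00 dB.
To meet 91 dB overall, the treated hydraulic press may contribute at most 10^(91/10) − 1.259e+08 = 1.133e+09, i.e. 90.54 dB.
Required insertion loss = 99 − 90.54 = 8.46 dB.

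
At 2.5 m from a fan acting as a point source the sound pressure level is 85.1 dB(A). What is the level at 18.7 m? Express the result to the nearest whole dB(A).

68 dB(A)

Spherical spreading from a point source gives a 20·log₁₀(r₂/r₁) drop.
L₂ = 85.1 − 20·log₁₀(18.7/2.5) = 85.1 − 17.478 = 67.62 dB(A).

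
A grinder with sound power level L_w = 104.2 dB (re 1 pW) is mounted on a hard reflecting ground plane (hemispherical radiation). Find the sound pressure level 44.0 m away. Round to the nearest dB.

63 dB

L_p = L_w − 10·log₁₀(2π·r²) with r = 44.0 m.
2π·r² = 1.216e+04 m², 10·log₁₀ of that is 40.851 dB.
L_p = 104.2 − 40.851 = 63.35 dB.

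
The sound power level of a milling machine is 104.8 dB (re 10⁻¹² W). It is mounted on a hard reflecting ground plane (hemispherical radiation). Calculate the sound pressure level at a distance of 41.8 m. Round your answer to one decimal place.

Free-field hemispherical radiation: L_p = L_w − 10·log₁₀(2π·r²), r = 41.8 m.
2π·r² = 1.098e+04 m², 10·log₁₀ of that is 40.405 dB.
L_p = 104.8 − 40.405 = 64.39 dB.

64.4 dB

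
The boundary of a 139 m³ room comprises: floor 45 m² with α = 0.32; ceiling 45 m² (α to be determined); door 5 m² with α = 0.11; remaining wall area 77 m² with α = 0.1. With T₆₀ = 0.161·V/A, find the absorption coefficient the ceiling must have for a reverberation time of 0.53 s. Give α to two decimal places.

A = 0.161·V/T₆₀ = 0.161·139/0.53 = 42.22 m² sabins.
Absorption from the other surfaces = 45·0.32 + 5·0.11 + 77·0.1 = 22.65 m², so the ceiling must supply 19.57 m² over 45 m².
α = 19.57/45 = 0.435.

0.43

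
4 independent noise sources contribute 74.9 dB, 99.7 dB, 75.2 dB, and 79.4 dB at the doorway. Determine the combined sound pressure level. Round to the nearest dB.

Incoherent sources combine by intensity addition: L_total = 10·log₁₀(Σ 10^(L_i/10)).
Σ 10^(L/10) = 10^(74.9/10) + 10^(99.7/10) + 10^(75.2/10) + 10^(79.4/10) = 9.484e+09.
L_total = 10·log₁₀(9.484e+09) = 99.77 dB.

100 dB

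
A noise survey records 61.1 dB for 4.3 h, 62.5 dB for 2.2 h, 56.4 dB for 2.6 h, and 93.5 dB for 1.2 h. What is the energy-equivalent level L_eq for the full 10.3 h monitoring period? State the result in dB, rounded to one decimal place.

84.2 dB

Weight each interval's intensity by its duration and average over T = 10.3 h:
Σ tᵢ·10^(Lᵢ/10) = 4.3·10^(61.1/10) + 2.2·10^(62.5/10) + 2.6·10^(56.4/10) + 1.2·10^(93.5/10) = 2.697e+09.
L_eq = 10·log₁₀(2.697e+09/10.3) = 84.18 dB.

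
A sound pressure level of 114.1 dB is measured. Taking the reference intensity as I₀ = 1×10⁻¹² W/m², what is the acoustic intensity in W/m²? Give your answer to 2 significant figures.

L = 10·log₁₀(I/I₀) ⇒ I = I₀·10^(L/10) = 10⁻¹² × 10^11.41.

0.26 W/m²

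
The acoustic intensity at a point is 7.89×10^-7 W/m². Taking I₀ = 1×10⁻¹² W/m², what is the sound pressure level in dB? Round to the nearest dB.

I/I₀ = 7.89×10^-7/10⁻¹² = 7.89×10^5, and L = 10·log₁₀(I/I₀).
L = 10·(0.8971 + 5) = 58.97 dB.

59 dB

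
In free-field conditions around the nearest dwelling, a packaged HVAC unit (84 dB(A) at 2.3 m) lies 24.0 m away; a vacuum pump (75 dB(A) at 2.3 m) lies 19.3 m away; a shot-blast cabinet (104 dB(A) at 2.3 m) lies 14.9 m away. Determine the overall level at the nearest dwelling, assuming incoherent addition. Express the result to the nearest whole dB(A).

Propagate each source to the receiver with L = L_ref − 20·log₁₀(r/r_ref), then add intensities.
packaged HVAC unit: 84 − 20·log₁₀(24.0/2.3) = 84 − 20.37 = 63.63 dB(A).
vacuum pump: 75 − 20·log₁₀(19.3/2.3) = 75 − 18.48 = 56.52 dB(A).
shot-blast cabinet: 104 − 20·log₁₀(14.9/2.3) = 104 − 16.23 = 87.77 dB(A).
Σ 10^(L/10) = 6.013e+08 → L_total = 10·log₁₀(6.013e+08) = 87.79 dB(A).

88 dB(A)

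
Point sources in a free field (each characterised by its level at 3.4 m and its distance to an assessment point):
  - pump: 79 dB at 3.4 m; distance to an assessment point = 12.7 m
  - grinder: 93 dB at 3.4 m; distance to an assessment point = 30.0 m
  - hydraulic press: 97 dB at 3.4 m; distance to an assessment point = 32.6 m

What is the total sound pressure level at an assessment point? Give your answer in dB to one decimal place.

79.3 dB

First find each source's level at the receiver (point-source: −20·log₁₀(r/r_ref)), then combine on an intensity basis.
pump: 79 − 20·log₁₀(12.7/3.4) = 79 − 11.45 = 67.55 dB.
grinder: 93 − 20·log₁₀(30.0/3.4) = 93 − 18.91 = 74.09 dB.
hydraulic press: 97 − 20·log₁₀(32.6/3.4) = 97 − 19.63 = 77.37 dB.
Σ 10^(L/10) = 8.584e+07 → L_total = 10·log₁₀(8.584e+07) = 79.34 dB.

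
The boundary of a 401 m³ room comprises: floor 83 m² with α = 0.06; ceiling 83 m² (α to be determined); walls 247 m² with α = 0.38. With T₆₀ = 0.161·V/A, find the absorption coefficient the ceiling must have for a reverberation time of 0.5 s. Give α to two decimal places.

0.36

From T₆₀ = 0.161·V/A, the target T₆₀ = 0.5 s needs A = 0.161·401/0.5 = 129.12 m².
Absorption from the other surfaces = 83·0.06 + 247·0.38 = 98.84 m², so the ceiling must supply 30.28 m² over 83 m².
α = 30.28/83 = 0.365.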